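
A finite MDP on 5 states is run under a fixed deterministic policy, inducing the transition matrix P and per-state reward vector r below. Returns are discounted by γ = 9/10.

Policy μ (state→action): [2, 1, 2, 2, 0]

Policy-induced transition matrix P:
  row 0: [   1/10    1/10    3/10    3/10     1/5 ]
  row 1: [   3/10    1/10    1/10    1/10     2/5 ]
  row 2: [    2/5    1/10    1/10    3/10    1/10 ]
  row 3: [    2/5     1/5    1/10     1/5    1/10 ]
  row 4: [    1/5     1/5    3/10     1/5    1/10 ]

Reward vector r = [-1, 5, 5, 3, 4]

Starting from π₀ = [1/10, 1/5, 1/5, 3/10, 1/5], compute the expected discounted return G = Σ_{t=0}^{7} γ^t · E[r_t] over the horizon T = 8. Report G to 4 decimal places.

t=0: π = [0.1000, 0.2000, 0.2000, 0.3000, 0.2000], E[r] = 3.6000, γ^t·E[r] = 3.600000, running G = 3.600000
t=1: π = [0.3100, 0.1500, 0.1600, 0.2100, 0.1700], E[r] = 2.5500, γ^t·E[r] = 2.295000, running G = 5.895000
t=2: π = [0.2580, 0.1380, 0.1960, 0.2320, 0.1760], E[r] = 2.8120, γ^t·E[r] = 2.277720, running G = 8.172720
t=3: π = [0.2736, 0.1408, 0.1868, 0.2316, 0.1672], E[r] = 2.7280, γ^t·E[r] = 1.988712, running G = 10.161432
t=4: π = [0.2704, 0.1399, 0.1882, 0.2320, 0.1696], E[r] = 2.7441, γ^t·E[r] = 1.800391, running G = 11.961823
t=5: π = [0.2710, 0.1402, 0.1880, 0.2319, 0.1690], E[r] = 2.7414, γ^t·E[r] = 1.618786, running G = 13.580609
t=6: π = [0.2709, 0.1401, 0.1880, 0.2319, 0.1691], E[r] = 2.7417, γ^t·E[r] = 1.457073, running G = 15.037682
t=7: π = [0.2709, 0.1401, 0.1880, 0.2319, 0.1691], E[r] = 2.7418, γ^t·E[r] = 1.311373, running G = 16.349055

G = 16.3491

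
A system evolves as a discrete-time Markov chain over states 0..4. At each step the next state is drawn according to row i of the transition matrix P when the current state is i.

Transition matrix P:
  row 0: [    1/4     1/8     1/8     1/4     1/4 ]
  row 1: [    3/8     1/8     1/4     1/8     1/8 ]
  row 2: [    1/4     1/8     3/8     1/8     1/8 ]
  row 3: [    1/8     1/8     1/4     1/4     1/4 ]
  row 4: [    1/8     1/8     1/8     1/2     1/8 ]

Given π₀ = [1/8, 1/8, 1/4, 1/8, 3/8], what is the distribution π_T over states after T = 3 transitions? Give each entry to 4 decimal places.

t=0: π = [0.1250, 0.1250, 0.2500, 0.1250, 0.3750]
t=1: π = [0.2031, 0.1250, 0.2188, 0.2969, 0.1563]
t=2: π = [0.2090, 0.1250, 0.2324, 0.2461, 0.1875]
t=3: π = [0.2114, 0.1250, 0.2295, 0.2522, 0.1819]

π = [0.2114, 0.1250, 0.2295, 0.2522, 0.1819]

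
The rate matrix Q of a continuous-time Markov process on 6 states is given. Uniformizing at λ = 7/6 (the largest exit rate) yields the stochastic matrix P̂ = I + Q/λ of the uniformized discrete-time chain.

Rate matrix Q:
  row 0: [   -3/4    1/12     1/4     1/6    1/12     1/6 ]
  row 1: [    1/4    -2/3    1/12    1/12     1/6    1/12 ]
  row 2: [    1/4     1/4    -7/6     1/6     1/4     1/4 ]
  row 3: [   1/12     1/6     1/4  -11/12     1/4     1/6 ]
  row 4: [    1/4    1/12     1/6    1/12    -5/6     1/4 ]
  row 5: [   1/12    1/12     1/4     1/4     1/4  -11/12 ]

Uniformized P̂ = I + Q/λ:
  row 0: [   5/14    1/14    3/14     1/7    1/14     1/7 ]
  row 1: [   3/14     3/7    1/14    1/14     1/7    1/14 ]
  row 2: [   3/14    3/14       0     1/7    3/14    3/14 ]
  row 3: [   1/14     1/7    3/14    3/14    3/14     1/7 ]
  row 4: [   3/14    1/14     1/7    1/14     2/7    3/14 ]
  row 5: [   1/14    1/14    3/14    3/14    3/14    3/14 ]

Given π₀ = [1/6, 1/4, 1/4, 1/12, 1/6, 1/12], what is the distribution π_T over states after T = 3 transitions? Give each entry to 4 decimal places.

t=0: π = [0.1667, 0.2500, 0.2500, 0.0833, 0.1667, 0.0833]
t=1: π = [0.2143, 0.2024, 0.1131, 0.1250, 0.1845, 0.1607]
t=2: π = [0.2041, 0.1688, 0.1480, 0.1356, 0.1824, 0.1611]
t=3: π = [0.2010, 0.1625, 0.1454, 0.1390, 0.1861, 0.1659]

π = [0.2010, 0.1625, 0.1454, 0.1390, 0.1861, 0.1659]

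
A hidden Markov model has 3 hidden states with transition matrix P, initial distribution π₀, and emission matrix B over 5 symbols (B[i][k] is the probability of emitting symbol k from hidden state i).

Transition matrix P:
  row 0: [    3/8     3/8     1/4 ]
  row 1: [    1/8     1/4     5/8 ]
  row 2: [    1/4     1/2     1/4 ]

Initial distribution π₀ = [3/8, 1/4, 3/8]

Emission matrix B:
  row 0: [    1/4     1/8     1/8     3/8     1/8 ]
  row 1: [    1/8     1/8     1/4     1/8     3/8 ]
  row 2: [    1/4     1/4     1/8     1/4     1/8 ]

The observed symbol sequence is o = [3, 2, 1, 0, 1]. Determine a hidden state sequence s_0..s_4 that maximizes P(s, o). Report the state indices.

path = [0, 1, 2, 1, 2]

t=0: δ = [1.406e-01, 3.125e-02, 9.375e-02]  (obs o_0=3)
t=1: δ = [6.592e-03, 1.318e-02, 4.395e-03]  ψ = [0, 0, 0]  (obs o_1=2)
t=2: δ = [3.090e-04, 4.120e-04, 2.060e-03]  ψ = [0, 1, 1]  (obs o_2=1)
t=3: δ = [1.287e-04, 1.287e-04, 1.287e-04]  ψ = [2, 2, 2]  (obs o_3=0)
t=4: δ = [6.035e-06, 8.047e-06, 2.012e-05]  ψ = [0, 2, 1]  (obs o_4=1)
backtrack: best end state = 2; path = [0, 1, 2, 1, 2]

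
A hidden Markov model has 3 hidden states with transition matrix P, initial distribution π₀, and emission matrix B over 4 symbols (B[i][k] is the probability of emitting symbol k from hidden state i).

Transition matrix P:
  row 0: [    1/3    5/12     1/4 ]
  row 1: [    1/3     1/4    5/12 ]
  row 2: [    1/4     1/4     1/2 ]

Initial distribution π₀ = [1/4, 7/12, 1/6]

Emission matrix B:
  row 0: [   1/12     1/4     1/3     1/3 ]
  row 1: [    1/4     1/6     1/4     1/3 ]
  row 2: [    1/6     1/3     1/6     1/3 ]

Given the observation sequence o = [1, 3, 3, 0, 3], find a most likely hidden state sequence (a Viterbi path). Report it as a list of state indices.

path = [1, 2, 2, 2, 2]

t=0: δ = [6.250e-02, 9.722e-02, 5.556e-02]  (obs o_0=1)
t=1: δ = [1.080e-02, 8.681e-03, 1.350e-02]  ψ = [1, 0, 1]  (obs o_1=3)
t=2: δ = [1.200e-03, 1.500e-03, 2.251e-03]  ψ = [0, 0, 2]  (obs o_2=3)
t=3: δ = [4.689e-05, 1.407e-04, 1.875e-04]  ψ = [2, 2, 2]  (obs o_3=0)
t=4: δ = [1.563e-05, 1.563e-05, 3.126e-05]  ψ = [1, 2, 2]  (obs o_4=3)
backtrack: best end state = 2; path = [1, 2, 2, 2, 2]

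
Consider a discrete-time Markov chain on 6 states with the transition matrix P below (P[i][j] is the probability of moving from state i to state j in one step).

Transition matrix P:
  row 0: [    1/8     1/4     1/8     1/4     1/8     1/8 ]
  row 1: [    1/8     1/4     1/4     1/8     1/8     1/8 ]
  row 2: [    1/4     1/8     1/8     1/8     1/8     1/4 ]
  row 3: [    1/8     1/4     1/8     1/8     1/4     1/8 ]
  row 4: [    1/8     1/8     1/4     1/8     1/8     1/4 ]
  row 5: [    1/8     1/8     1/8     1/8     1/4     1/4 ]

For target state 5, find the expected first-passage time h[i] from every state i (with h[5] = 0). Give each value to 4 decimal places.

h = [6.0837, 6.0029, 5.3449, 5.9913, 5.2525, 0.0000]

First-step conditioning: h[5] = 0; for i ≠ 5, h[i] = 1 + Σ_k P[i][k]·h[k].
  h[0] = 1 + 1/8·h[0] + 1/4·h[1] + 1/8·h[2] + 1/4·h[3] + 1/8·h[4]
  h[1] = 1 + 1/8·h[0] + 1/4·h[1] + 1/4·h[2] + 1/8·h[3] + 1/8·h[4]
  h[2] = 1 + 1/4·h[0] + 1/8·h[1] + 1/8·h[2] + 1/8·h[3] + 1/8·h[4]
  h[3] = 1 + 1/8·h[0] + 1/4·h[1] + 1/8·h[2] + 1/8·h[3] + 1/4·h[4]
  h[4] = 1 + 1/8·h[0] + 1/8·h[1] + 1/4·h[2] + 1/8·h[3] + 1/8·h[4]
Solving the 5×5 linear system over states ≠ 5 gives exactly h = [4216/693, 4160/693, 3704/693, 1384/231, 520/99, 0] (h[5] = 0 is the target).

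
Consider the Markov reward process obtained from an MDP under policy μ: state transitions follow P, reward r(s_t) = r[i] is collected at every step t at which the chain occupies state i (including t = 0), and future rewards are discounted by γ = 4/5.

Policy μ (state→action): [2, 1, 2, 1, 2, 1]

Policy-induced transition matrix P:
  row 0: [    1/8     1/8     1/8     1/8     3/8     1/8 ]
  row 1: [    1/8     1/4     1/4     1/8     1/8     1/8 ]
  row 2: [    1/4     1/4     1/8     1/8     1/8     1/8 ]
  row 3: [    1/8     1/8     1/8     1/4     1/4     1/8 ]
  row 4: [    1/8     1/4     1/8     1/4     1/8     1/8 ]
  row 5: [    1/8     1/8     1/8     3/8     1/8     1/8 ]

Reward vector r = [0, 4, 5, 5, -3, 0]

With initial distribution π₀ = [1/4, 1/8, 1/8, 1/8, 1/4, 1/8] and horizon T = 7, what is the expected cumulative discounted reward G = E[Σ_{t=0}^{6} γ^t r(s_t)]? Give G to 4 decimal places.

t=0: π = [0.2500, 0.1250, 0.1250, 0.1250, 0.2500, 0.1250], E[r] = 1.0000, γ^t·E[r] = 1.000000, running G = 1.000000
t=1: π = [0.1406, 0.1875, 0.1406, 0.2031, 0.2031, 0.1250], E[r] = 1.8594, γ^t·E[r] = 1.487500, running G = 2.487500
t=2: π = [0.1426, 0.1914, 0.1484, 0.2070, 0.1855, 0.1250], E[r] = 1.9863, γ^t·E[r] = 1.271250, running G = 3.758750
t=3: π = [0.1436, 0.1907, 0.1489, 0.2053, 0.1865, 0.1250], E[r] = 1.9744, γ^t·E[r] = 1.010875, running G = 4.769625
t=4: π = [0.1436, 0.1908, 0.1488, 0.2052, 0.1866, 0.1250], E[r] = 1.9737, γ^t·E[r] = 0.808438, running G = 5.578063
t=5: π = [0.1436, 0.1908, 0.1488, 0.2052, 0.1866, 0.1250], E[r] = 1.9737, γ^t·E[r] = 0.646758, running G = 6.224820
t=6: π = [0.1436, 0.1908, 0.1488, 0.2052, 0.1866, 0.1250], E[r] = 1.9738, γ^t·E[r] = 0.517412, running G = 6.742232

G = 6.7422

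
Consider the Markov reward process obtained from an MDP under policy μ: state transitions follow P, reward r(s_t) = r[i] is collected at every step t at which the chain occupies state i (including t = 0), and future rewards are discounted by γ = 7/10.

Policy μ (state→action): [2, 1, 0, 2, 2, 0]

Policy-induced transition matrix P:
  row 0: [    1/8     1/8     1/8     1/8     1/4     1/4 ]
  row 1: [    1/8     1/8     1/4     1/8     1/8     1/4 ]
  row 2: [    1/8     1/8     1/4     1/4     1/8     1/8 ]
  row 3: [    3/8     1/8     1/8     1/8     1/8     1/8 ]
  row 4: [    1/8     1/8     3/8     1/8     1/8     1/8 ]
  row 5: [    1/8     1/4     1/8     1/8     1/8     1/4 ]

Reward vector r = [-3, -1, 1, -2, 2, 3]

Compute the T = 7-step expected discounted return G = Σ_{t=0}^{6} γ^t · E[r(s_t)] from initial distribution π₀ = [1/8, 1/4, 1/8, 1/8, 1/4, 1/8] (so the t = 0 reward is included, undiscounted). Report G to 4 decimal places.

t=0: π = [0.1250, 0.2500, 0.1250, 0.1250, 0.2500, 0.1250], E[r] = 0.1250, γ^t·E[r] = 0.125000, running G = 0.125000
t=1: π = [0.1563, 0.1406, 0.2344, 0.1406, 0.1406, 0.1875], E[r] = 0.1875, γ^t·E[r] = 0.131250, running G = 0.256250
t=2: π = [0.1602, 0.1484, 0.2070, 0.1543, 0.1445, 0.1855], E[r] = 0.1152, γ^t·E[r] = 0.056465, running G = 0.312715
t=3: π = [0.1636, 0.1482, 0.2056, 0.1509, 0.1450, 0.1868], E[r] = 0.1152, γ^t·E[r] = 0.039525, running G = 0.352240
t=4: π = [0.1627, 0.1483, 0.2055, 0.1507, 0.1454, 0.1873], E[r] = 0.1204, γ^t·E[r] = 0.028913, running G = 0.381154
t=5: π = [0.1627, 0.1484, 0.2056, 0.1507, 0.1453, 0.1873], E[r] = 0.1204, γ^t·E[r] = 0.020228, running G = 0.401382
t=6: π = [0.1627, 0.1484, 0.2056, 0.1507, 0.1453, 0.1873], E[r] = 0.1203, γ^t·E[r] = 0.014156, running G = 0.415538

G = 0.4155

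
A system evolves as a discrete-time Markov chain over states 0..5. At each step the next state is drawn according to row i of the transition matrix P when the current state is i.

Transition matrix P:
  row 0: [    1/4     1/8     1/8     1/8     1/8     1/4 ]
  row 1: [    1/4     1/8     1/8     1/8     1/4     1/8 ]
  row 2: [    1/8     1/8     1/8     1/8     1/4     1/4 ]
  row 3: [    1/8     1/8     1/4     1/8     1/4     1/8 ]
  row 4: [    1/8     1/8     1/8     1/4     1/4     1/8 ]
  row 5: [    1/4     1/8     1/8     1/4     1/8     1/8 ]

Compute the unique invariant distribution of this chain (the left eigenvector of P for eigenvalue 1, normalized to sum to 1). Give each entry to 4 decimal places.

π = [0.1845, 0.1250, 0.1464, 0.1716, 0.2061, 0.1664]

Balance equations π_j = Σ_i π_i·P[i][j]:
  π_0 = 1/4·π_0 + 1/4·π_1 + 1/8·π_2 + 1/8·π_3 + 1/8·π_4 + 1/4·π_5
  π_1 = 1/8·π_0 + 1/8·π_1 + 1/8·π_2 + 1/8·π_3 + 1/8·π_4 + 1/8·π_5
  π_2 = 1/8·π_0 + 1/8·π_1 + 1/8·π_2 + 1/4·π_3 + 1/8·π_4 + 1/8·π_5
  π_3 = 1/8·π_0 + 1/8·π_1 + 1/8·π_2 + 1/8·π_3 + 1/4·π_4 + 1/4·π_5
  π_4 = 1/8·π_0 + 1/4·π_1 + 1/4·π_2 + 1/4·π_3 + 1/4·π_4 + 1/8·π_5
  normalize: π_0 + π_1 + π_2 + π_3 + π_4 + π_5 = 1
Solving the linear system gives exactly π = [5927/32128, 1/8, 4705/32128, 689/4016, 6623/32128, 5345/32128].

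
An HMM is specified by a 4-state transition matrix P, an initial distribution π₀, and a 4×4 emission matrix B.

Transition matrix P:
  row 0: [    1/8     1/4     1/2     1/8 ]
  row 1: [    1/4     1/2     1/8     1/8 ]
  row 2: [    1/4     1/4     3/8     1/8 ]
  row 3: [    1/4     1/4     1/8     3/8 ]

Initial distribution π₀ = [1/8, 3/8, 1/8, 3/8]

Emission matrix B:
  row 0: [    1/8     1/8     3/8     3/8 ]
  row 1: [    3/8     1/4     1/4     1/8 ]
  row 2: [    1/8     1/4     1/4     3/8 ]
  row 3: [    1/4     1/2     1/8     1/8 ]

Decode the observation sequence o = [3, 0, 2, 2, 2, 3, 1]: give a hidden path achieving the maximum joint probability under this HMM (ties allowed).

t=0: δ = [4.688e-02, 4.688e-02, 4.688e-02, 4.688e-02]  (obs o_0=3)
t=1: δ = [1.465e-03, 8.789e-03, 2.930e-03, 4.395e-03]  ψ = [1, 1, 0, 3]  (obs o_1=0)
t=2: δ = [8.240e-04, 1.099e-03, 2.747e-04, 2.060e-04]  ψ = [1, 1, 1, 3]  (obs o_2=2)
t=3: δ = [1.030e-04, 1.373e-04, 1.030e-04, 1.717e-05]  ψ = [1, 1, 0, 1]  (obs o_3=2)
t=4: δ = [1.287e-05, 1.717e-05, 1.287e-05, 2.146e-06]  ψ = [1, 1, 0, 1]  (obs o_4=2)
t=5: δ = [1.609e-06, 1.073e-06, 2.414e-06, 2.682e-07]  ψ = [1, 1, 0, 1]  (obs o_5=3)
t=6: δ = [7.544e-08, 1.509e-07, 2.263e-07, 1.509e-07]  ψ = [2, 2, 2, 2]  (obs o_6=1)
backtrack: best end state = 2; path = [1, 1, 1, 1, 0, 2, 2]

path = [1, 1, 1, 1, 0, 2, 2]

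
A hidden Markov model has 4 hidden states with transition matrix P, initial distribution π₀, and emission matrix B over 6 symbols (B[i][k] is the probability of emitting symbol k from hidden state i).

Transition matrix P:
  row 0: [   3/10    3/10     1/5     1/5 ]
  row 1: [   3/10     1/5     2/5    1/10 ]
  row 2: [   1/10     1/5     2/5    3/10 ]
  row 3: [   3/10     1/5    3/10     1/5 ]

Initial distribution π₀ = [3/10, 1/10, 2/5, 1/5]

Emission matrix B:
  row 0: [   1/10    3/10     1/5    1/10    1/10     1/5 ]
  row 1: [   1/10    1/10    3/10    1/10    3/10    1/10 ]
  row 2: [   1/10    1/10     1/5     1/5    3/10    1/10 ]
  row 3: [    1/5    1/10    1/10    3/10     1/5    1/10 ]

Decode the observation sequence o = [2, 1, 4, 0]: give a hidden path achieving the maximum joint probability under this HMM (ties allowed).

t=0: δ = [6.000e-02, 3.000e-02, 8.000e-02, 2.000e-02]  (obs o_0=2)
t=1: δ = [5.400e-03, 1.800e-03, 3.200e-03, 2.400e-03]  ψ = [0, 0, 2, 2]  (obs o_1=1)
t=2: δ = [1.620e-04, 4.860e-04, 3.840e-04, 2.160e-04]  ψ = [0, 0, 2, 0]  (obs o_2=4)
t=3: δ = [1.458e-05, 9.720e-06, 1.944e-05, 2.304e-05]  ψ = [1, 1, 1, 2]  (obs o_3=0)
backtrack: best end state = 3; path = [2, 2, 2, 3]

path = [2, 2, 2, 3]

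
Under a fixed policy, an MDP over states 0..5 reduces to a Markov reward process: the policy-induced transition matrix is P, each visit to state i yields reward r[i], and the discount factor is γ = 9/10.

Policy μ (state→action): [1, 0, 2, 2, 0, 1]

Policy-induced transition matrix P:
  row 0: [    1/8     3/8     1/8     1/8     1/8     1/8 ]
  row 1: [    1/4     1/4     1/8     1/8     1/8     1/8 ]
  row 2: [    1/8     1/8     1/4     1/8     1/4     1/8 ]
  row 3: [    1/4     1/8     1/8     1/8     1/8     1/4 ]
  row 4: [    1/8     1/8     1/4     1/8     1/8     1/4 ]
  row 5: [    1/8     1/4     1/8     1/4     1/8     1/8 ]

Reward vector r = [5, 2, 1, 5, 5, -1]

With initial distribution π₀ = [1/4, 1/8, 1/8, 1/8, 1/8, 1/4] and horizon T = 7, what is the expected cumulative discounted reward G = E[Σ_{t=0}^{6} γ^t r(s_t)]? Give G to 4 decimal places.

G = 14.1600

t=0: π = [0.2500, 0.1250, 0.1250, 0.1250, 0.1250, 0.2500], E[r] = 2.6250, γ^t·E[r] = 2.625000, running G = 2.625000
t=1: π = [0.1563, 0.2344, 0.1563, 0.1563, 0.1406, 0.1563], E[r] = 2.7344, γ^t·E[r] = 2.460938, running G = 5.085938
t=2: π = [0.1738, 0.2129, 0.1621, 0.1445, 0.1445, 0.1621], E[r] = 2.7402, γ^t·E[r] = 2.219590, running G = 7.305527
t=3: π = [0.1697, 0.2153, 0.1633, 0.1453, 0.1453, 0.1611], E[r] = 2.7339, γ^t·E[r] = 1.993003, running G = 9.298531
t=4: π = [0.1701, 0.2145, 0.1636, 0.1451, 0.1454, 0.1613], E[r] = 2.7344, γ^t·E[r] = 1.794023, running G = 11.092554
t=5: π = [0.1700, 0.2145, 0.1636, 0.1452, 0.1454, 0.1613], E[r] = 2.7341, γ^t·E[r] = 1.614463, running G = 12.707018
t=6: π = [0.1700, 0.2145, 0.1636, 0.1452, 0.1455, 0.1613], E[r] = 2.7341, γ^t·E[r] = 1.453019, running G = 14.160037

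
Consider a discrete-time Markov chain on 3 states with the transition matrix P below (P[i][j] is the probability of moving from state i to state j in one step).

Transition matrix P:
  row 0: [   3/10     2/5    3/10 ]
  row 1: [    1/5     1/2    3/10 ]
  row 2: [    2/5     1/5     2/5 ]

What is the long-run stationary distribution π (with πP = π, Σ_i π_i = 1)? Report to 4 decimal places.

π = [0.2963, 0.3704, 0.3333]

Balance equations π_j = Σ_i π_i·P[i][j]:
  π_0 = 3/10·π_0 + 1/5·π_1 + 2/5·π_2
  π_1 = 2/5·π_0 + 1/2·π_1 + 1/5·π_2
  normalize: π_0 + π_1 + π_2 = 1
Solving the linear system gives exactly π = [8/27, 10/27, 1/3].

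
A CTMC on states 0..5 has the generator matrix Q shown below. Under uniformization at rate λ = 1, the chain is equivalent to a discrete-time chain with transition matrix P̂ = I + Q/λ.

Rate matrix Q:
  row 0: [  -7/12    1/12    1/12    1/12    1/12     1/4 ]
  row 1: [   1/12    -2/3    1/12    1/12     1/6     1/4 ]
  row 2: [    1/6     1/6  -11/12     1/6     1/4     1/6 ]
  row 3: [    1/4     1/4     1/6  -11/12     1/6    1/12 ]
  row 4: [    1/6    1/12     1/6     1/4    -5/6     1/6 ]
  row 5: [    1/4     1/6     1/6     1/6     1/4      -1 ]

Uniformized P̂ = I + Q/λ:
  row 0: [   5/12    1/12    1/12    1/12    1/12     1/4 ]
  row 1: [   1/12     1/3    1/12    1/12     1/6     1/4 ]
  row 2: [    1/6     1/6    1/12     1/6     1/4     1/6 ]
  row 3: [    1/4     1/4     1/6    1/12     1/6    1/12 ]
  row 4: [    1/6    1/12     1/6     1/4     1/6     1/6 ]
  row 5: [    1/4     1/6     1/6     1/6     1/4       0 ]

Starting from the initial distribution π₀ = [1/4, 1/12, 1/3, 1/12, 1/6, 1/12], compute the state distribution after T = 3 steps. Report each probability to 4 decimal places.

π = [0.2370, 0.1722, 0.1222, 0.1354, 0.1703, 0.1630]

t=0: π = [0.2500, 0.0833, 0.3333, 0.0833, 0.1667, 0.0833]
t=1: π = [0.2361, 0.1528, 0.1111, 0.1458, 0.1806, 0.1736]
t=2: π = [0.2396, 0.1696, 0.1250, 0.1372, 0.1707, 0.1580]
t=3: π = [0.2370, 0.1722, 0.1222, 0.1354, 0.1703, 0.1630]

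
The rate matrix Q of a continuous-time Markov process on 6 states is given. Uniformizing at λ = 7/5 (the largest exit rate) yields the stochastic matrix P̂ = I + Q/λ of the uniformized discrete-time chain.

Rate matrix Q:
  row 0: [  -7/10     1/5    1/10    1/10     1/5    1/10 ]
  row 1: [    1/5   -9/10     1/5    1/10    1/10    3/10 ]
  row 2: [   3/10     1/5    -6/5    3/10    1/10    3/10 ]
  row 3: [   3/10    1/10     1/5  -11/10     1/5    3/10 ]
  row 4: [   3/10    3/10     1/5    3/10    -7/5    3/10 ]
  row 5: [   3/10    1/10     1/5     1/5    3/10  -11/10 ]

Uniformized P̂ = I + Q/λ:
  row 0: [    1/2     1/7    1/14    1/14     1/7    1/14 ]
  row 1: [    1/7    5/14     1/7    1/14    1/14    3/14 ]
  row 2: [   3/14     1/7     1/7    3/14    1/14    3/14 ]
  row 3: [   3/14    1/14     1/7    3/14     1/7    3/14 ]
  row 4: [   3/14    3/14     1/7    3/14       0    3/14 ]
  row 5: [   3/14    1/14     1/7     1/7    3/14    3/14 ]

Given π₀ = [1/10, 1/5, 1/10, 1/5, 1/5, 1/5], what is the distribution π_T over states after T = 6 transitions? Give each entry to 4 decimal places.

π = [0.2835, 0.1641, 0.1226, 0.1380, 0.1180, 0.1738]

t=0: π = [0.1000, 0.2000, 0.1000, 0.2000, 0.2000, 0.2000]
t=1: π = [0.2286, 0.1714, 0.1357, 0.1571, 0.1071, 0.2000]
t=2: π = [0.2673, 0.1617, 0.1265, 0.1429, 0.1199, 0.1816]
t=3: π = [0.2791, 0.1629, 0.1238, 0.1400, 0.1181, 0.1761]
t=4: π = [0.2824, 0.1636, 0.1229, 0.1386, 0.1181, 0.1744]
t=5: π = [0.2833, 0.1640, 0.1227, 0.1381, 0.1180, 0.1739]
t=6: π = [0.2835, 0.1641, 0.1226, 0.1380, 0.1180, 0.1738]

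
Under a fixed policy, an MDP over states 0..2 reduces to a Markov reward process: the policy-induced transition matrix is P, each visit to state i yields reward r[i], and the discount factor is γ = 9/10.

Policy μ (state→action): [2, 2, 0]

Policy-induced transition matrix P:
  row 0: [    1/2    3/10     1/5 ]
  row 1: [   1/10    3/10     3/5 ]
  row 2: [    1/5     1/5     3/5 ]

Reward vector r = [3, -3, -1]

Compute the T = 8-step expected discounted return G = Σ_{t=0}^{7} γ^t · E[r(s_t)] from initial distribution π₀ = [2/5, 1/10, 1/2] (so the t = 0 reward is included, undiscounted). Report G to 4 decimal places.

G = -1.6698

t=0: π = [0.4000, 0.1000, 0.5000], E[r] = 0.4000, γ^t·E[r] = 0.400000, running G = 0.400000
t=1: π = [0.3100, 0.2500, 0.4400], E[r] = -0.2600, γ^t·E[r] = -0.234000, running G = 0.166000
t=2: π = [0.2680, 0.2560, 0.4760], E[r] = -0.4400, γ^t·E[r] = -0.356400, running G = -0.190400
t=3: π = [0.2548, 0.2524, 0.4928], E[r] = -0.4856, γ^t·E[r] = -0.354002, running G = -0.544402
t=4: π = [0.2512, 0.2507, 0.4981], E[r] = -0.4966, γ^t·E[r] = -0.325846, running G = -0.870248
t=5: π = [0.2503, 0.2502, 0.4995], E[r] = -0.4992, γ^t·E[r] = -0.294792, running G = -1.165039
t=6: π = [0.2501, 0.2500, 0.4999], E[r] = -0.4998, γ^t·E[r] = -0.265629, running G = -1.430668
t=7: π = [0.2500, 0.2500, 0.5000], E[r] = -0.5000, γ^t·E[r] = -0.239130, running G = -1.669798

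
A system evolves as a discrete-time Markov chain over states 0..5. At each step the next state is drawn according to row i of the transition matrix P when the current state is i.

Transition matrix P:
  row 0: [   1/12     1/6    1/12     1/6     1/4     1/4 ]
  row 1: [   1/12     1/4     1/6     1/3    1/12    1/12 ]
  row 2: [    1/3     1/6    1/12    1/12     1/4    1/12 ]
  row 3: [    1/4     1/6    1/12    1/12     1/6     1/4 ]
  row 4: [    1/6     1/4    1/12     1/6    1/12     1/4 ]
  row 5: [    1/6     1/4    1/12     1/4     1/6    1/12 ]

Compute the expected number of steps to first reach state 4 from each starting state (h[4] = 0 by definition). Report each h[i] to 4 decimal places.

h = [5.3487, 6.2985, 5.2345, 5.7601, 0.0000, 5.8280]

First-step conditioning: h[4] = 0; for i ≠ 4, h[i] = 1 + Σ_k P[i][k]·h[k].
  h[0] = 1 + 1/12·h[0] + 1/6·h[1] + 1/12·h[2] + 1/6·h[3] + 1/4·h[5]
  h[1] = 1 + 1/12·h[0] + 1/4·h[1] + 1/6·h[2] + 1/3·h[3] + 1/12·h[5]
  h[2] = 1 + 1/3·h[0] + 1/6·h[1] + 1/12·h[2] + 1/12·h[3] + 1/12·h[5]
  h[3] = 1 + 1/4·h[0] + 1/6·h[1] + 1/12·h[2] + 1/12·h[3] + 1/4·h[5]
  h[5] = 1 + 1/6·h[0] + 1/4·h[1] + 1/12·h[2] + 1/4·h[3] + 1/12·h[5]
Solving the 5×5 linear system over states ≠ 4 gives exactly h = [97448/18219, 114752/18219, 95368/18219, 104944/18219, 0, 106180/18219] (h[4] = 0 is the target).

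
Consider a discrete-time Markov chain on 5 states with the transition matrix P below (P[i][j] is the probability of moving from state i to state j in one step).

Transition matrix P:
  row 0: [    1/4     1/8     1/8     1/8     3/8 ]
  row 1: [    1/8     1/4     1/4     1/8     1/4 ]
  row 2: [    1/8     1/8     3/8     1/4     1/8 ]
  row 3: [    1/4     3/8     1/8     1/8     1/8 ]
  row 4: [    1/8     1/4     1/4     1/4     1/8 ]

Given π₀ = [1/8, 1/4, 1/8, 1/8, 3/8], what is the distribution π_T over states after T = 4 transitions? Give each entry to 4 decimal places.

π = [0.1684, 0.2218, 0.2362, 0.1789, 0.1948]

t=0: π = [0.1250, 0.2500, 0.1250, 0.1250, 0.3750]
t=1: π = [0.1563, 0.2344, 0.2344, 0.1875, 0.1875]
t=2: π = [0.1680, 0.2246, 0.2363, 0.1777, 0.1934]
t=3: π = [0.1682, 0.2217, 0.2363, 0.1787, 0.1951]
t=4: π = [0.1684, 0.2218, 0.2362, 0.1789, 0.1948]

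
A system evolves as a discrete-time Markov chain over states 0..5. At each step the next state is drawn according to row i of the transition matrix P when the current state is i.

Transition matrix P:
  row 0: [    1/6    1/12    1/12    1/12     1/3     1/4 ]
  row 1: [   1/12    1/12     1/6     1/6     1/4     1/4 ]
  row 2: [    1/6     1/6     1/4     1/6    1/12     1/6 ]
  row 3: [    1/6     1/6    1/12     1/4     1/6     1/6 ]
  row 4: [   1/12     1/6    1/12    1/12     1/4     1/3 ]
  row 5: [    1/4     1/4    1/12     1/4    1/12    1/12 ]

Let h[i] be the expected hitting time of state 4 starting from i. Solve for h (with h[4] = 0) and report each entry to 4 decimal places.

First-step conditioning: h[4] = 0; for i ≠ 4, h[i] = 1 + Σ_k P[i][k]·h[k].
  h[0] = 1 + 1/6·h[0] + 1/12·h[1] + 1/12·h[2] + 1/12·h[3] + 1/4·h[5]
  h[1] = 1 + 1/12·h[0] + 1/12·h[1] + 1/6·h[2] + 1/6·h[3] + 1/4·h[5]
  h[2] = 1 + 1/6·h[0] + 1/6·h[1] + 1/4·h[2] + 1/6·h[3] + 1/6·h[5]
  h[3] = 1 + 1/6·h[0] + 1/6·h[1] + 1/12·h[2] + 1/4·h[3] + 1/6·h[5]
  h[5] = 1 + 1/4·h[0] + 1/4·h[1] + 1/12·h[2] + 1/4·h[3] + 1/12·h[5]
Solving the 5×5 linear system over states ≠ 4 gives exactly h = [50364/10945, 11325/2189, 5976/995, 11952/2189, 0, 5763/995] (h[4] = 0 is the target).

h = [4.6016, 5.1736, 6.0060, 5.4600, 0.0000, 5.7920]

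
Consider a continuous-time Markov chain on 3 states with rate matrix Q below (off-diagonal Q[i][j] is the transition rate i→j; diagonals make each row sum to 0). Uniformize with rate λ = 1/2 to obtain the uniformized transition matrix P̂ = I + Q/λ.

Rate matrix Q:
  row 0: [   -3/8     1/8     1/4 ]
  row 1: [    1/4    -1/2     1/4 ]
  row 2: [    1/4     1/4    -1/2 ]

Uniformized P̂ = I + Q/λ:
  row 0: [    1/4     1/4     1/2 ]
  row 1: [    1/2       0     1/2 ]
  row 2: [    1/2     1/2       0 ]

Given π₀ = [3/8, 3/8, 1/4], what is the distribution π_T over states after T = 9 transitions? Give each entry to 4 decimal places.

t=0: π = [0.3750, 0.3750, 0.2500]
t=1: π = [0.4063, 0.2188, 0.3750]
t=2: π = [0.3984, 0.2891, 0.3125]
t=3: π = [0.4004, 0.2559, 0.3438]
t=4: π = [0.3999, 0.2720, 0.3281]
t=5: π = [0.4000, 0.2640, 0.3359]
t=6: π = [0.4000, 0.2680, 0.3320]
t=7: π = [0.4000, 0.2660, 0.3340]
t=8: π = [0.4000, 0.2670, 0.3330]
t=9: π = [0.4000, 0.2665, 0.3335]

π = [0.4000, 0.2665, 0.3335]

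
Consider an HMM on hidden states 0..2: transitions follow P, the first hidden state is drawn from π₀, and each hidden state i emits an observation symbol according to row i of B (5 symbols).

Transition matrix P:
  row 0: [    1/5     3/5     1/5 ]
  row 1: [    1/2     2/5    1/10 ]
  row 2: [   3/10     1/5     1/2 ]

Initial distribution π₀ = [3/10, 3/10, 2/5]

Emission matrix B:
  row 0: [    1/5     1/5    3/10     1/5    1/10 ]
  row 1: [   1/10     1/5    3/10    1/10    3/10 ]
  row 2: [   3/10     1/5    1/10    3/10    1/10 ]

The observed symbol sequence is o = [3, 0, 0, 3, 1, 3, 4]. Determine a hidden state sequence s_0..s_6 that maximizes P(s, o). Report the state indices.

t=0: δ = [6.000e-02, 3.000e-02, 1.200e-01]  (obs o_0=3)
t=1: δ = [7.200e-03, 3.600e-03, 1.800e-02]  ψ = [2, 0, 2]  (obs o_1=0)
t=2: δ = [1.080e-03, 4.320e-04, 2.700e-03]  ψ = [2, 0, 2]  (obs o_2=0)
t=3: δ = [1.620e-04, 6.480e-05, 4.050e-04]  ψ = [2, 0, 2]  (obs o_3=3)
t=4: δ = [2.430e-05, 1.944e-05, 4.050e-05]  ψ = [2, 0, 2]  (obs o_4=1)
t=5: δ = [2.430e-06, 1.458e-06, 6.075e-06]  ψ = [2, 0, 2]  (obs o_5=3)
t=6: δ = [1.823e-07, 4.374e-07, 3.038e-07]  ψ = [2, 0, 2]  (obs o_6=4)
backtrack: best end state = 1; path = [2, 2, 2, 2, 2, 0, 1]

path = [2, 2, 2, 2, 2, 0, 1]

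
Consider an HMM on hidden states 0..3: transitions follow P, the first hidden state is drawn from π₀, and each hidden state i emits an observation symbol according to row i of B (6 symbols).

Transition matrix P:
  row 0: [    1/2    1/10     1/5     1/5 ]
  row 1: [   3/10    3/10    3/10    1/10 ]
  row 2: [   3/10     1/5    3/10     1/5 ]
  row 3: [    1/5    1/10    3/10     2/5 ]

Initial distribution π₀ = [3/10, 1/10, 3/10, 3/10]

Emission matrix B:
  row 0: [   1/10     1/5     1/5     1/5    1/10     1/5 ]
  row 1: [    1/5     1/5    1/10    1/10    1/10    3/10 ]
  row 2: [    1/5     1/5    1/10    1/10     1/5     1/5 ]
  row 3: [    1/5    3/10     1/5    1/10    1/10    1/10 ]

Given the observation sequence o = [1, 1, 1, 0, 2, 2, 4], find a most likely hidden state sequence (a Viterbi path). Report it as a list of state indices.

t=0: δ = [6.000e-02, 2.000e-02, 6.000e-02, 9.000e-02]  (obs o_0=1)
t=1: δ = [6.000e-03, 2.400e-03, 5.400e-03, 1.080e-02]  ψ = [0, 2, 3, 3]  (obs o_1=1)
t=2: δ = [6.000e-04, 2.160e-04, 6.480e-04, 1.296e-03]  ψ = [0, 2, 3, 3]  (obs o_2=1)
t=3: δ = [3.000e-05, 2.592e-05, 7.776e-05, 1.037e-04]  ψ = [0, 2, 3, 3]  (obs o_3=0)
t=4: δ = [4.666e-06, 1.555e-06, 3.110e-06, 8.294e-06]  ψ = [2, 2, 3, 3]  (obs o_4=2)
t=5: δ = [4.666e-07, 8.294e-08, 2.488e-07, 6.636e-07]  ψ = [0, 3, 3, 3]  (obs o_5=2)
t=6: δ = [2.333e-08, 6.636e-09, 3.981e-08, 2.654e-08]  ψ = [0, 3, 3, 3]  (obs o_6=4)
backtrack: best end state = 2; path = [3, 3, 3, 3, 3, 3, 2]

path = [3, 3, 3, 3, 3, 3, 2]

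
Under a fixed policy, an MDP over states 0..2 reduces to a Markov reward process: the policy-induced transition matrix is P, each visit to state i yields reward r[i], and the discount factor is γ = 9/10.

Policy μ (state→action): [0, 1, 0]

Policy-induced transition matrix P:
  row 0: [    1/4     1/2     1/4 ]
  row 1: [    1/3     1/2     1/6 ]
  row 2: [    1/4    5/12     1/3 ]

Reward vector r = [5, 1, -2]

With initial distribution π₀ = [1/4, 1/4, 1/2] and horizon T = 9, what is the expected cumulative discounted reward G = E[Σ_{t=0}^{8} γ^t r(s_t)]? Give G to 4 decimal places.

t=0: π = [0.2500, 0.2500, 0.5000], E[r] = 0.5000, γ^t·E[r] = 0.500000, running G = 0.500000
t=1: π = [0.2708, 0.4583, 0.2708], E[r] = 1.2708, γ^t·E[r] = 1.143750, running G = 1.643750
t=2: π = [0.2882, 0.4774, 0.2344], E[r] = 1.4497, γ^t·E[r] = 1.174219, running G = 2.817969
t=3: π = [0.2898, 0.4805, 0.2297], E[r] = 1.4699, γ^t·E[r] = 1.071563, running G = 3.889531
t=4: π = [0.2900, 0.4809, 0.2291], E[r] = 1.4728, γ^t·E[r] = 0.966328, running G = 4.855860
t=5: π = [0.2901, 0.4809, 0.2290], E[r] = 1.4732, γ^t·E[r] = 0.869923, running G = 5.725782
t=6: π = [0.2901, 0.4809, 0.2290], E[r] = 1.4733, γ^t·E[r] = 0.782958, running G = 6.508741
t=7: π = [0.2901, 0.4809, 0.2290], E[r] = 1.4733, γ^t·E[r] = 0.704666, running G = 7.213407
t=8: π = [0.2901, 0.4809, 0.2290], E[r] = 1.4733, γ^t·E[r] = 0.634200, running G = 7.847606

G = 7.8476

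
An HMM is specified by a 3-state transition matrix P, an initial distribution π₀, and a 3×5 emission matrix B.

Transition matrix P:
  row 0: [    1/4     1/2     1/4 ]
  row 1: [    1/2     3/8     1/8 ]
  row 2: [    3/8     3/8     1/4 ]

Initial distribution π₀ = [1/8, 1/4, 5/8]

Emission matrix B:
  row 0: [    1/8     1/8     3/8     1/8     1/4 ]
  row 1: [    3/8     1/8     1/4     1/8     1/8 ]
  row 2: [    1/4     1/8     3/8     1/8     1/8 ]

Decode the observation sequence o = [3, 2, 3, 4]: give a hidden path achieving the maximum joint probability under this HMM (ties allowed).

t=0: δ = [1.562e-02, 3.125e-02, 7.812e-02]  (obs o_0=3)
t=1: δ = [1.099e-02, 7.324e-03, 7.324e-03]  ψ = [2, 2, 2]  (obs o_1=2)
t=2: δ = [4.578e-04, 6.866e-04, 3.433e-04]  ψ = [1, 0, 0]  (obs o_2=3)
t=3: δ = [8.583e-05, 3.219e-05, 1.431e-05]  ψ = [1, 1, 0]  (obs o_3=4)
backtrack: best end state = 0; path = [2, 0, 1, 0]

path = [2, 0, 1, 0]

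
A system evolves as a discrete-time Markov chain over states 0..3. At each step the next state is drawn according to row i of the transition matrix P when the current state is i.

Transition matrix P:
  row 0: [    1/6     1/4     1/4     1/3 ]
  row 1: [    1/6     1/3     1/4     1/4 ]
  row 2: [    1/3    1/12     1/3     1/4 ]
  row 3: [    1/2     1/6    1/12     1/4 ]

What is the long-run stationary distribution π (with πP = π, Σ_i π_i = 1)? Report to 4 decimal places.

Balance equations π_j = Σ_i π_i·P[i][j]:
  π_0 = 1/6·π_0 + 1/6·π_1 + 1/3·π_2 + 1/2·π_3
  π_1 = 1/4·π_0 + 1/3·π_1 + 1/12·π_2 + 1/6·π_3
  π_2 = 1/4·π_0 + 1/4·π_1 + 1/3·π_2 + 1/12·π_3
  normalize: π_0 + π_1 + π_2 + π_3 = 1
Solving the linear system gives exactly π = [57/193, 40/193, 43/193, 53/193].

π = [0.2953, 0.2073, 0.2228, 0.2746]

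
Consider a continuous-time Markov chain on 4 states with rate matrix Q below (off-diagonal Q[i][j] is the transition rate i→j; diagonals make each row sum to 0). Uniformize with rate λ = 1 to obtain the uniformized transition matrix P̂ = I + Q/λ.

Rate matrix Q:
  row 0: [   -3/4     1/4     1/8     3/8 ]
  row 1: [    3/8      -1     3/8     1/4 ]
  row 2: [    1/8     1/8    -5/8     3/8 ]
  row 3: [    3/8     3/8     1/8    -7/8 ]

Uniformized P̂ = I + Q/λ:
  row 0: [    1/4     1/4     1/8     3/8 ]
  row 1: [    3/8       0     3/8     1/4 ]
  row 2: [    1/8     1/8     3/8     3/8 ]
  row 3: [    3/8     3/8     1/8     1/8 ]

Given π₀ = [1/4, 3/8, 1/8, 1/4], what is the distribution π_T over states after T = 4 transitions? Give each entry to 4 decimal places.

π = [0.2809, 0.2041, 0.2349, 0.2801]

t=0: π = [0.2500, 0.3750, 0.1250, 0.2500]
t=1: π = [0.3125, 0.1719, 0.2500, 0.2656]
t=2: π = [0.2734, 0.2090, 0.2305, 0.2871]
t=3: π = [0.2832, 0.2048, 0.2349, 0.2771]
t=4: π = [0.2809, 0.2041, 0.2349, 0.2801]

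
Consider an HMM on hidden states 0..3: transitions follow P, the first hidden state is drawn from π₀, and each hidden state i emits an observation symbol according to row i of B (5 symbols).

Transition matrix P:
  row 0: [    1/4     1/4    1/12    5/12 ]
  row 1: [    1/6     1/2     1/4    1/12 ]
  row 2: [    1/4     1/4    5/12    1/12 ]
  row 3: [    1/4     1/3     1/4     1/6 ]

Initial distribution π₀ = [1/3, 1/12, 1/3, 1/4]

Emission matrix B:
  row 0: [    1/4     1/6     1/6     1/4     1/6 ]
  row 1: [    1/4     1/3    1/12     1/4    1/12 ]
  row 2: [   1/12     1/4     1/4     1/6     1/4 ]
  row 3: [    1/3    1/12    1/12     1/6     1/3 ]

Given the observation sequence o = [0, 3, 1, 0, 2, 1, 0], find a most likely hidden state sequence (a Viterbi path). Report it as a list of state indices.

path = [3, 1, 1, 1, 1, 1, 1]

t=0: δ = [8.333e-02, 2.083e-02, 2.778e-02, 8.333e-02]  (obs o_0=0)
t=1: δ = [5.208e-03, 6.944e-03, 3.472e-03, 5.787e-03]  ψ = [0, 3, 3, 0]  (obs o_1=3)
t=2: δ = [2.411e-04, 1.157e-03, 4.340e-04, 1.808e-04]  ψ = [3, 1, 1, 0]  (obs o_2=1)
t=3: δ = [4.823e-05, 1.447e-04, 2.411e-05, 3.349e-05]  ψ = [1, 1, 1, 0]  (obs o_3=0)
t=4: δ = [4.019e-06, 6.028e-06, 9.042e-06, 1.674e-06]  ψ = [1, 1, 1, 0]  (obs o_4=2)
t=5: δ = [3.768e-07, 1.005e-06, 9.419e-07, 1.395e-07]  ψ = [2, 1, 2, 0]  (obs o_5=1)
t=6: δ = [5.887e-08, 1.256e-07, 3.270e-08, 5.233e-08]  ψ = [2, 1, 2, 0]  (obs o_6=0)
backtrack: best end state = 1; path = [3, 1, 1, 1, 1, 1, 1]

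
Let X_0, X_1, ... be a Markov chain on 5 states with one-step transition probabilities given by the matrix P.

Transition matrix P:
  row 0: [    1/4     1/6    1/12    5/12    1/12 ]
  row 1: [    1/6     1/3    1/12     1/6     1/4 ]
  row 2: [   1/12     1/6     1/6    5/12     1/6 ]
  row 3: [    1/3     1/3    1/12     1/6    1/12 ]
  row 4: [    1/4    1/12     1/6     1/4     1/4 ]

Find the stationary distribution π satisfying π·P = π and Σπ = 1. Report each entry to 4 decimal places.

π = [0.2348, 0.2372, 0.1053, 0.2648, 0.1580]

Balance equations π_j = Σ_i π_i·P[i][j]:
  π_0 = 1/4·π_0 + 1/6·π_1 + 1/12·π_2 + 1/3·π_3 + 1/4·π_4
  π_1 = 1/6·π_0 + 1/3·π_1 + 1/6·π_2 + 1/3·π_3 + 1/12·π_4
  π_2 = 1/12·π_0 + 1/12·π_1 + 1/6·π_2 + 1/12·π_3 + 1/6·π_4
  π_3 = 5/12·π_0 + 1/6·π_1 + 5/12·π_2 + 1/6·π_3 + 1/4·π_4
  normalize: π_0 + π_1 + π_2 + π_3 + π_4 = 1
Solving the linear system gives exactly π = [2045/8711, 2066/8711, 917/8711, 2307/8711, 1376/8711].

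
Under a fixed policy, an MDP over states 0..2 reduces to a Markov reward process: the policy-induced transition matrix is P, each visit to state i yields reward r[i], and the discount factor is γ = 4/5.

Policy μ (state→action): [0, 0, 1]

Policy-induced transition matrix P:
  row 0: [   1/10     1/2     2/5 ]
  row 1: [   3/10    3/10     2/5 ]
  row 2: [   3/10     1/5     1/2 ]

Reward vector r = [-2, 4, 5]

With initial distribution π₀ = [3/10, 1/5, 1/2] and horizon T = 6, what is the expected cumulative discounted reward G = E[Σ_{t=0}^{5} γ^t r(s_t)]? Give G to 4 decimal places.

t=0: π = [0.3000, 0.2000, 0.5000], E[r] = 2.7000, γ^t·E[r] = 2.700000, running G = 2.700000
t=1: π = [0.2400, 0.3100, 0.4500], E[r] = 3.0100, γ^t·E[r] = 2.408000, running G = 5.108000
t=2: π = [0.2520, 0.3030, 0.4450], E[r] = 2.9330, γ^t·E[r] = 1.877120, running G = 6.985120
t=3: π = [0.2496, 0.3059, 0.4445], E[r] = 2.9469, γ^t·E[r] = 1.508813, running G = 8.493933
t=4: π = [0.2501, 0.3055, 0.4445], E[r] = 2.9440, γ^t·E[r] = 1.205850, running G = 9.699783
t=5: π = [0.2500, 0.3056, 0.4444], E[r] = 2.9445, γ^t·E[r] = 0.964867, running G = 10.664650

G = 10.6647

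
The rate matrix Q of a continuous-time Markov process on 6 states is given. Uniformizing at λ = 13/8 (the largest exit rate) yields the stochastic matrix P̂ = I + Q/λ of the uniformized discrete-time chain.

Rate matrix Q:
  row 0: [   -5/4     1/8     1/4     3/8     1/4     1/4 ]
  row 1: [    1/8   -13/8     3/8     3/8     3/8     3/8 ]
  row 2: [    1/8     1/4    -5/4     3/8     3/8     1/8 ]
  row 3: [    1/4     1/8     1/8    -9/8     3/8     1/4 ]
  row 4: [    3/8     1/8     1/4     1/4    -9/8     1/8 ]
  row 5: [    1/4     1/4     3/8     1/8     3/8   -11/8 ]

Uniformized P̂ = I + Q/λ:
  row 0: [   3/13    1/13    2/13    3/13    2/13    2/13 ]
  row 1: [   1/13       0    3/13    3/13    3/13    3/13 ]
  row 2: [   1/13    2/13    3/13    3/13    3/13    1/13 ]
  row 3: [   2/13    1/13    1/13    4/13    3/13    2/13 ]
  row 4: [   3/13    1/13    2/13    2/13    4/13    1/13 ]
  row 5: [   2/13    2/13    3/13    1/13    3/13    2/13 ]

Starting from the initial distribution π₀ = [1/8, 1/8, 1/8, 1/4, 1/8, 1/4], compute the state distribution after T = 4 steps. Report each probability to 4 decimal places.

π = [0.1646, 0.0927, 0.1679, 0.2086, 0.2363, 0.1298]

t=0: π = [0.1250, 0.1250, 0.1250, 0.2500, 0.1250, 0.2500]
t=1: π = [0.1538, 0.0962, 0.1731, 0.2019, 0.2308, 0.1442]
t=2: π = [0.1627, 0.0939, 0.1701, 0.2064, 0.2367, 0.1302]
t=3: π = [0.1643, 0.0928, 0.1683, 0.2084, 0.2365, 0.1298]
t=4: π = [0.1646, 0.0927, 0.1679, 0.2086, 0.2363, 0.1298]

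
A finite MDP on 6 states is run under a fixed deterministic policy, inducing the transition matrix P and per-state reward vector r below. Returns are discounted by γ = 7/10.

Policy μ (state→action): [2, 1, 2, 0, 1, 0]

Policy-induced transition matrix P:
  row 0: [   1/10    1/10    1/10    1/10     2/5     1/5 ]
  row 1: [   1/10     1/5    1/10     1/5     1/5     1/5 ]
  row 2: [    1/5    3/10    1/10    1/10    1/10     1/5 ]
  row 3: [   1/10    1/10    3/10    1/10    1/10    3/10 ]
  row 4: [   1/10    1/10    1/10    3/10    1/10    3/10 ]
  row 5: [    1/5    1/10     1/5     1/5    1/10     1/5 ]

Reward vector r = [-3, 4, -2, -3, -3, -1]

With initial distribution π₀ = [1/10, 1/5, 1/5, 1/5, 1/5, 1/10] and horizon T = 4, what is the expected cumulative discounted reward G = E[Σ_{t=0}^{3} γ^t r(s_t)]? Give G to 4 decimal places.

t=0: π = [0.1000, 0.2000, 0.2000, 0.2000, 0.2000, 0.1000], E[r] = -1.2000, γ^t·E[r] = -1.200000, running G = -1.200000
t=1: π = [0.1300, 0.1600, 0.1500, 0.1700, 0.1500, 0.2400], E[r] = -1.2500, γ^t·E[r] = -0.875000, running G = -2.075000
t=2: π = [0.1390, 0.1460, 0.1580, 0.1700, 0.1550, 0.2320], E[r] = -1.3560, γ^t·E[r] = -0.664440, running G = -2.739440
t=3: π = [0.1390, 0.1462, 0.1572, 0.1688, 0.1563, 0.2325], E[r] = -1.3544, γ^t·E[r] = -0.464559, running G = -3.203999

G = -3.2040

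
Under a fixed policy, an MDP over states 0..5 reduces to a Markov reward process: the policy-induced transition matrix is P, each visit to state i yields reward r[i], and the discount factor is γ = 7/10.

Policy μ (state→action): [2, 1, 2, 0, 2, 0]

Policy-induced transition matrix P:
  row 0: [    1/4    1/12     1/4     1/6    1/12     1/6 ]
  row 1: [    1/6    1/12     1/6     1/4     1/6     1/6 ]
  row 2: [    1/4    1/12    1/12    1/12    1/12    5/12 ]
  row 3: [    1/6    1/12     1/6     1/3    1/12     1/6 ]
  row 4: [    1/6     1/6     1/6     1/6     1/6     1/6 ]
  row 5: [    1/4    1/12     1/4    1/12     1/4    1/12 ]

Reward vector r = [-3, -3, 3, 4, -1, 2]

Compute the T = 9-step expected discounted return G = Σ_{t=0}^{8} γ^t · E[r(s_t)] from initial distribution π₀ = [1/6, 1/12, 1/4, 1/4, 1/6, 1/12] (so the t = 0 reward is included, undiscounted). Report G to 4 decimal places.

t=0: π = [0.1667, 0.0833, 0.2500, 0.2500, 0.1667, 0.0833], E[r] = 1.0000, γ^t·E[r] = 1.000000, running G = 1.000000
t=1: π = [0.2083, 0.0972, 0.1667, 0.1875, 0.1181, 0.2222], E[r] = 0.6597, γ^t·E[r] = 0.461806, running G = 1.461806
t=2: π = [0.2164, 0.0932, 0.1887, 0.1736, 0.1383, 0.1898], E[r] = 0.5729, γ^t·E[r] = 0.280729, running G = 1.742535
t=3: π = [0.2162, 0.0949, 0.1848, 0.1718, 0.1343, 0.1980], E[r] = 0.5702, γ^t·E[r] = 0.195568, running G = 1.938102
t=4: π = [0.2166, 0.0945, 0.1858, 0.1713, 0.1354, 0.1964], E[r] = 0.5666, γ^t·E[r] = 0.136034, running G = 2.074136
t=5: π = [0.2166, 0.0946, 0.1856, 0.1712, 0.1352, 0.1967], E[r] = 0.5665, γ^t·E[r] = 0.095215, running G = 2.169351
t=6: π = [0.2166, 0.0946, 0.1856, 0.1712, 0.1353, 0.1967], E[r] = 0.5664, γ^t·E[r] = 0.066634, running G = 2.235985
t=7: π = [0.2166, 0.0946, 0.1856, 0.1712, 0.1353, 0.1967], E[r] = 0.5664, γ^t·E[r] = 0.046644, running G = 2.282629
t=8: π = [0.2166, 0.0946, 0.1856, 0.1712, 0.1353, 0.1967], E[r] = 0.5664, γ^t·E[r] = 0.032651, running G = 2.315280

G = 2.3153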